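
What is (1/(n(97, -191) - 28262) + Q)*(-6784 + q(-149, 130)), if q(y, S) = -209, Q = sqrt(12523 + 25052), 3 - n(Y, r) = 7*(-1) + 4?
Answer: 6993/28256 - 104895*sqrt(167) ≈ -1.3555e+6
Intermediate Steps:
n(Y, r) = 6 (n(Y, r) = 3 - (7*(-1) + 4) = 3 - (-7 + 4) = 3 - 1*(-3) = 3 + 3 = 6)
Q = 15*sqrt(167) (Q = sqrt(37575) = 15*sqrt(167) ≈ 193.84)
(1/(n(97, -191) - 28262) + Q)*(-6784 + q(-149, 130)) = (1/(6 - 28262) + 15*sqrt(167))*(-6784 - 209) = (1/(-28256) + 15*sqrt(167))*(-6993) = (-1/28256 + 15*sqrt(167))*(-6993) = 6993/28256 - 104895*sqrt(167)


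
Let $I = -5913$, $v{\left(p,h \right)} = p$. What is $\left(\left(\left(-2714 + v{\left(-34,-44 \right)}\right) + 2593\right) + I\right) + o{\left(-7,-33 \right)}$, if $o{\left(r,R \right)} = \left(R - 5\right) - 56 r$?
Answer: $-5714$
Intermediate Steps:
$o{\left(r,R \right)} = -5 + R - 56 r$ ($o{\left(r,R \right)} = \left(-5 + R\right) - 56 r = -5 + R - 56 r$)
$\left(\left(\left(-2714 + v{\left(-34,-44 \right)}\right) + 2593\right) + I\right) + o{\left(-7,-33 \right)} = \left(\left(\left(-2714 - 34\right) + 2593\right) - 5913\right) - -354 = \left(\left(-2748 + 2593\right) - 5913\right) - -354 = \left(-155 - 5913\right) + 354 = -6068 + 354 = -5714$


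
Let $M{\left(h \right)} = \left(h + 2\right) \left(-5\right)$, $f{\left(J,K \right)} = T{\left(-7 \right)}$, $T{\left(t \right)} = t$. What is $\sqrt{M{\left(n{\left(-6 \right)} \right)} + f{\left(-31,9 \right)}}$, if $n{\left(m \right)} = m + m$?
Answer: $\sqrt{43} \approx 6.5574$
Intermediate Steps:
$n{\left(m \right)} = 2 m$
$f{\left(J,K \right)} = -7$
$M{\left(h \right)} = -10 - 5 h$ ($M{\left(h \right)} = \left(2 + h\right) \left(-5\right) = -10 - 5 h$)
$\sqrt{M{\left(n{\left(-6 \right)} \right)} + f{\left(-31,9 \right)}} = \sqrt{\left(-10 - 5 \cdot 2 \left(-6\right)\right) - 7} = \sqrt{\left(-10 - -60\right) - 7} = \sqrt{\left(-10 + 60\right) - 7} = \sqrt{50 - 7} = \sqrt{43}$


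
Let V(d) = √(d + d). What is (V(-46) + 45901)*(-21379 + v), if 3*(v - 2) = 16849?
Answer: -2170291082/3 - 94564*I*√23/3 ≈ -7.2343e+8 - 1.5117e+5*I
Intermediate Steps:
v = 16855/3 (v = 2 + (⅓)*16849 = 2 + 16849/3 = 16855/3 ≈ 5618.3)
V(d) = √2*√d (V(d) = √(2*d) = √2*√d)
(V(-46) + 45901)*(-21379 + v) = (√2*√(-46) + 45901)*(-21379 + 16855/3) = (√2*(I*√46) + 45901)*(-47282/3) = (2*I*√23 + 45901)*(-47282/3) = (45901 + 2*I*√23)*(-47282/3) = -2170291082/3 - 94564*I*√23/3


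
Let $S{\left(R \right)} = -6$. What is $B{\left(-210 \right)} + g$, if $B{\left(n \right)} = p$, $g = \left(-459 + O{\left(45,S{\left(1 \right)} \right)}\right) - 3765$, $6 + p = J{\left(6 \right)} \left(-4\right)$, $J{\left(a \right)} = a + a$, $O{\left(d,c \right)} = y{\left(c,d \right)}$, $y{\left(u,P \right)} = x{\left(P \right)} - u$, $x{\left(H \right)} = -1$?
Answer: $-4273$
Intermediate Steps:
$y{\left(u,P \right)} = -1 - u$
$O{\left(d,c \right)} = -1 - c$
$J{\left(a \right)} = 2 a$
$p = -54$ ($p = -6 + 2 \cdot 6 \left(-4\right) = -6 + 12 \left(-4\right) = -6 - 48 = -54$)
$g = -4219$ ($g = \left(-459 - -5\right) - 3765 = \left(-459 + \left(-1 + 6\right)\right) - 3765 = \left(-459 + 5\right) - 3765 = -454 - 3765 = -4219$)
$B{\left(n \right)} = -54$
$B{\left(-210 \right)} + g = -54 - 4219 = -4273$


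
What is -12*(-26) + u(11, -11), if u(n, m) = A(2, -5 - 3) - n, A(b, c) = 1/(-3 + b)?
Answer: 300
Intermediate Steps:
u(n, m) = -1 - n (u(n, m) = 1/(-3 + 2) - n = 1/(-1) - n = -1 - n)
-12*(-26) + u(11, -11) = -12*(-26) + (-1 - 1*11) = 312 + (-1 - 11) = 312 - 12 = 300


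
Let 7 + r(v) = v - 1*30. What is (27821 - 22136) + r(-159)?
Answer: 5489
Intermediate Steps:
r(v) = -37 + v (r(v) = -7 + (v - 1*30) = -7 + (v - 30) = -7 + (-30 + v) = -37 + v)
(27821 - 22136) + r(-159) = (27821 - 22136) + (-37 - 159) = 5685 - 196 = 5489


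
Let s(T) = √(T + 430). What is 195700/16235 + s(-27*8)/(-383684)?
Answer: 39140/3247 - √214/383684 ≈ 12.054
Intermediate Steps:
s(T) = √(430 + T)
195700/16235 + s(-27*8)/(-383684) = 195700/16235 + √(430 - 27*8)/(-383684) = 195700*(1/16235) + √(430 - 216)*(-1/383684) = 39140/3247 + √214*(-1/383684) = 39140/3247 - √214/383684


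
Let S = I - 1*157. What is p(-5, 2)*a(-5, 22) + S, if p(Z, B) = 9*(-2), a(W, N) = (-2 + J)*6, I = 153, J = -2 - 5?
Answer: 968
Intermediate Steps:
J = -7
a(W, N) = -54 (a(W, N) = (-2 - 7)*6 = -9*6 = -54)
p(Z, B) = -18
S = -4 (S = 153 - 1*157 = 153 - 157 = -4)
p(-5, 2)*a(-5, 22) + S = -18*(-54) - 4 = 972 - 4 = 968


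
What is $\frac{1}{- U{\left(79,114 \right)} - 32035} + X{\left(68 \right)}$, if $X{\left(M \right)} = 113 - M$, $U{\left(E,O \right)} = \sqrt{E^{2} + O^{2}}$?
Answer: $\frac{46179957425}{1026221988} + \frac{\sqrt{19237}}{1026221988} \approx 45.0$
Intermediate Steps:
$\frac{1}{- U{\left(79,114 \right)} - 32035} + X{\left(68 \right)} = \frac{1}{- \sqrt{79^{2} + 114^{2}} - 32035} + \left(113 - 68\right) = \frac{1}{- \sqrt{6241 + 12996} - 32035} + \left(113 - 68\right) = \frac{1}{- \sqrt{19237} - 32035} + 45 = \frac{1}{-32035 - \sqrt{19237}} + 45 = 45 + \frac{1}{-32035 - \sqrt{19237}}$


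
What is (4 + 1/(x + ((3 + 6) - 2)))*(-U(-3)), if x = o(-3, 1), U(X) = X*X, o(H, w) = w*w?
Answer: -297/8 ≈ -37.125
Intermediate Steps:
o(H, w) = w²
U(X) = X²
x = 1 (x = 1² = 1)
(4 + 1/(x + ((3 + 6) - 2)))*(-U(-3)) = (4 + 1/(1 + ((3 + 6) - 2)))*(-1*(-3)²) = (4 + 1/(1 + (9 - 2)))*(-1*9) = (4 + 1/(1 + 7))*(-9) = (4 + 1/8)*(-9) = (4 + ⅛)*(-9) = (33/8)*(-9) = -297/8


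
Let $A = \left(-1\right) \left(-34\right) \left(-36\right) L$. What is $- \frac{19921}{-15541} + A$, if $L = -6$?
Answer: $\frac{114153025}{15541} \approx 7345.3$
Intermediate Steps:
$A = 7344$ ($A = \left(-1\right) \left(-34\right) \left(-36\right) \left(-6\right) = 34 \left(-36\right) \left(-6\right) = \left(-1224\right) \left(-6\right) = 7344$)
$- \frac{19921}{-15541} + A = - \frac{19921}{-15541} + 7344 = \left(-19921\right) \left(- \frac{1}{15541}\right) + 7344 = \frac{19921}{15541} + 7344 = \frac{114153025}{15541}$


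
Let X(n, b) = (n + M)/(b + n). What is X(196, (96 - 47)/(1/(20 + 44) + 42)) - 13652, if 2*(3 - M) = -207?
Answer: -2894881575/212072 ≈ -13650.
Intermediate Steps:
M = 213/2 (M = 3 - ½*(-207) = 3 + 207/2 = 213/2 ≈ 106.50)
X(n, b) = (213/2 + n)/(b + n) (X(n, b) = (n + 213/2)/(b + n) = (213/2 + n)/(b + n))
X(196, (96 - 47)/(1/(20 + 44) + 42)) - 13652 = (213/2 + 196)/((96 - 47)/(1/(20 + 44) + 42) + 196) - 13652 = (605/2)/(49/(1/64 + 42) + 196) - 13652 = (605/2)/(49/(2689/64) + 196) - 13652 = (605/2)/(49*(64/2689) + 196) - 13652 = (605/2)/(3136/2689 + 196) - 13652 = (605/2)/(530180/2689) - 13652 = (2689/530180)*(605/2) - 13652 = 325369/212072 - 13652 = -2894881575/212072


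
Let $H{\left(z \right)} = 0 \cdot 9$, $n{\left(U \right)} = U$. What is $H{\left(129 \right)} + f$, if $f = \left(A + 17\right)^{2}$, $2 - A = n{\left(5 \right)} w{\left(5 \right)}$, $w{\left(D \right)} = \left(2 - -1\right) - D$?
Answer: $841$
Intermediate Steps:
$w{\left(D \right)} = 3 - D$ ($w{\left(D \right)} = \left(2 + 1\right) - D = 3 - D$)
$A = 12$ ($A = 2 - 5 \left(3 - 5\right) = 2 - 5 \left(-2\right) = 2 - -10 = 2 + 10 = 12$)
$H{\left(z \right)} = 0$
$f = 841$ ($f = \left(12 + 17\right)^{2} = 29^{2} = 841$)
$H{\left(129 \right)} + f = 0 + 841 = 841$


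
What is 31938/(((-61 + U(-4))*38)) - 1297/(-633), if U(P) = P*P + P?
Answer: -8900870/589323 ≈ -15.104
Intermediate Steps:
U(P) = P + P² (U(P) = P² + P = P + P²)
31938/(((-61 + U(-4))*38)) - 1297/(-633) = 31938/(((-61 - 4*(1 - 4))*38)) - 1297/(-633) = 31938/(((-61 - 4*(-3))*38)) - 1297*(-1/633) = 31938/(((-61 + 12)*38)) + 1297/633 = 31938/((-49*38)) + 1297/633 = 31938/(-1862) + 1297/633 = 31938*(-1/1862) + 1297/633 = -15969/931 + 1297/633 = -8900870/589323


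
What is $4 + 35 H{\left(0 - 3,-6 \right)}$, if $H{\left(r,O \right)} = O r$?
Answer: $634$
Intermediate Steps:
$4 + 35 H{\left(0 - 3,-6 \right)} = 4 + 35 \left(- 6 \left(0 - 3\right)\right) = 4 + 35 \left(\left(-6\right) \left(-3\right)\right) = 4 + 35 \cdot 18 = 4 + 630 = 634$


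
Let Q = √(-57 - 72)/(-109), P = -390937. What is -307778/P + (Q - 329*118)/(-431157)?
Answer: 147877595360/168555224109 + I*√129/46996113 ≈ 0.87732 + 2.4168e-7*I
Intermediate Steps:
Q = -I*√129/109 (Q = √(-129)*(-1/109) = (I*√129)*(-1/109) = -I*√129/109 ≈ -0.1042*I)
-307778/P + (Q - 329*118)/(-431157) = -307778/(-390937) + (-I*√129/109 - 329*118)/(-431157) = -307778*(-1/390937) + (-I*√129/109 - 38822)*(-1/431157) = 307778/390937 + (-38822 - I*√129/109)*(-1/431157) = 307778/390937 + (38822/431157 + I*√129/46996113) = 147877595360/168555224109 + I*√129/46996113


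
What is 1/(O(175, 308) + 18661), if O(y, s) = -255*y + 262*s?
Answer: 1/54732 ≈ 1.8271e-5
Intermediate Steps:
1/(O(175, 308) + 18661) = 1/((-255*175 + 262*308) + 18661) = 1/((-44625 + 80696) + 18661) = 1/(36071 + 18661) = 1/54732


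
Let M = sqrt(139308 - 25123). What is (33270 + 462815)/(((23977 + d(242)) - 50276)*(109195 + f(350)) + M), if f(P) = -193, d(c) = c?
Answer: -1409012919078690/8067105917805318811 - 496085*sqrt(114185)/8067105917805318811 ≈ -0.00017466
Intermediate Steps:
M = sqrt(114185) ≈ 337.91
(33270 + 462815)/(((23977 + d(242)) - 50276)*(109195 + f(350)) + M) = (33270 + 462815)/(((23977 + 242) - 50276)*(109195 - 193) + sqrt(114185)) = 496085/((24219 - 50276)*109002 + sqrt(114185)) = 496085/(-26057*109002 + sqrt(114185)) = 496085/(-2840265114 + sqrt(114185))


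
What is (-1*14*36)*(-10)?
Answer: 5040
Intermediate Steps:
(-1*14*36)*(-10) = -14*36*(-10) = -504*(-10) = 5040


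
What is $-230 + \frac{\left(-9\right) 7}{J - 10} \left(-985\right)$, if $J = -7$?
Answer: $- \frac{65965}{17} \approx -3880.3$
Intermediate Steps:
$-230 + \frac{\left(-9\right) 7}{J - 10} \left(-985\right) = -230 + \frac{\left(-9\right) 7}{-7 - 10} \left(-985\right) = -230 + - \frac{63}{-17} \left(-985\right) = -230 + \left(-63\right) \left(- \frac{1}{17}\right) \left(-985\right) = -230 + \frac{63}{17} \left(-985\right) = -230 - \frac{62055}{17} = - \frac{65965}{17}$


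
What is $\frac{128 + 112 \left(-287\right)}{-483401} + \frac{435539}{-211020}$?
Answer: $- \frac{7027033511}{3517492380} \approx -1.9977$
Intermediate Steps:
$\frac{128 + 112 \left(-287\right)}{-483401} + \frac{435539}{-211020} = \left(128 - 32144\right) \left(- \frac{1}{483401}\right) + 435539 \left(- \frac{1}{211020}\right) = \left(-32016\right) \left(- \frac{1}{483401}\right) - \frac{435539}{211020} = \frac{1104}{16669} - \frac{435539}{211020} = - \frac{7027033511}{3517492380}$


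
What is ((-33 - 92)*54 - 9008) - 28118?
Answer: -43876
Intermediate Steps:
((-33 - 92)*54 - 9008) - 28118 = (-125*54 - 9008) - 28118 = (-6750 - 9008) - 28118 = -15758 - 28118 = -43876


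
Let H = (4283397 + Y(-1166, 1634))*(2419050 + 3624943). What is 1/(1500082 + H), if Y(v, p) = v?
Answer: 1/25881775688465 ≈ 3.8637e-14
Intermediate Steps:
H = 25881774188383 (H = (4283397 - 1166)*(2419050 + 3624943) = 4282231*6043993 = 25881774188383)
1/(1500082 + H) = 1/(1500082 + 25881774188383) = 1/25881775688465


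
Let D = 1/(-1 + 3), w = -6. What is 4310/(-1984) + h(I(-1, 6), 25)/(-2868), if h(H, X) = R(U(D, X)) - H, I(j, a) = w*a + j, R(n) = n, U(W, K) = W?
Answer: -518145/237088 ≈ -2.1855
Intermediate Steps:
D = ½ (D = 1/2 = ½ ≈ 0.50000)
I(j, a) = j - 6*a (I(j, a) = -6*a + j = j - 6*a)
h(H, X) = ½ - H
4310/(-1984) + h(I(-1, 6), 25)/(-2868) = 4310/(-1984) + (½ - (-1 - 6*6))/(-2868) = 4310*(-1/1984) + (½ - (-1 - 36))*(-1/2868) = -2155/992 + (½ - 1*(-37))*(-1/2868) = -2155/992 + (½ + 37)*(-1/2868) = -2155/992 + (75/2)*(-1/2868) = -2155/992 - 25/1912 = -518145/237088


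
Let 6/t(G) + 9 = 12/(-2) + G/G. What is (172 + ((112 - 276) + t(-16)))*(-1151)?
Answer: -61003/7 ≈ -8714.7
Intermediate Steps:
t(G) = -3/7 (t(G) = 6/(-9 + (12/(-2) + G/G)) = 6/(-9 + (12*(-½) + 1)) = 6/(-9 + (-6 + 1)) = 6/(-9 - 5) = 6/(-14) = 6*(-1/14) = -3/7)
(172 + ((112 - 276) + t(-16)))*(-1151) = (172 + ((112 - 276) - 3/7))*(-1151) = (172 + (-164 - 3/7))*(-1151) = (172 - 1151/7)*(-1151) = (53/7)*(-1151) = -61003/7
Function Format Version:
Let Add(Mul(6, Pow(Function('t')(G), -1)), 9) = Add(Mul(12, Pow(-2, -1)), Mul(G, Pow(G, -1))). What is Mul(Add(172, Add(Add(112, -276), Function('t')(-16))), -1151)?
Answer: Rational(-61003, 7) ≈ -8714.7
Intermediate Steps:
Function('t')(G) = Rational(-3, 7) (Function('t')(G) = Mul(6, Pow(Add(-9, Add(Mul(12, Pow(-2, -1)), Mul(G, Pow(G, -1)))), -1)) = Mul(6, Pow(Add(-9, Add(Mul(12, Rational(-1, 2)), 1)), -1)) = Mul(6, Pow(Add(-9, Add(-6, 1)), -1)) = Mul(6, Pow(Add(-9, -5), -1)) = Mul(6, Pow(-14, -1)) = Mul(6, Rational(-1, 14)) = Rational(-3, 7))
Mul(Add(172, Add(Add(112, -276), Function('t')(-16))), -1151) = Mul(Add(172, Add(Add(112, -276), Rational(-3, 7))), -1151) = Mul(Add(172, Add(-164, Rational(-3, 7))), -1151) = Mul(Add(172, Rational(-1151, 7)), -1151) = Mul(Rational(53, 7), -1151) = Rational(-61003, 7)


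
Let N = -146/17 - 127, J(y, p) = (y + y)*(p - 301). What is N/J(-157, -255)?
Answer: -2305/2967928 ≈ -0.00077664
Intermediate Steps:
J(y, p) = 2*y*(-301 + p) (J(y, p) = (2*y)*(-301 + p) = 2*y*(-301 + p))
N = -2305/17 (N = (1/17)*(-146) - 127 = -146/17 - 127 = -2305/17 ≈ -135.59)
N/J(-157, -255) = -2305*(-1/(314*(-301 - 255)))/17 = -2305/(17*(2*(-157)*(-556))) = -2305/17/174584 = -2305/17*1/174584 = -2305/2967928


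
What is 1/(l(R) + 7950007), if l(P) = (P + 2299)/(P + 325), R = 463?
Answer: 394/3132304139 ≈ 1.2579e-7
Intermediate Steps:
l(P) = (2299 + P)/(325 + P)
1/(l(R) + 7950007) = 1/((2299 + 463)/(325 + 463) + 7950007) = 1/(2762/788 + 7950007) = 1/((1/788)*2762 + 7950007) = 1/(1381/394 + 7950007) = 1/(3132304139/394) = 394/3132304139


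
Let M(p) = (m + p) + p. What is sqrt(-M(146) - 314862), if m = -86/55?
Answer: 2*I*sqrt(238334030)/55 ≈ 561.38*I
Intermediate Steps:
m = -86/55 (m = -86*1/55 = -86/55 ≈ -1.5636)
M(p) = -86/55 + 2*p (M(p) = (-86/55 + p) + p = -86/55 + 2*p)
sqrt(-M(146) - 314862) = sqrt(-(-86/55 + 2*146) - 314862) = sqrt(-(-86/55 + 292) - 314862) = sqrt(-1*15974/55 - 314862) = sqrt(-15974/55 - 314862) = sqrt(-17333384/55) = 2*I*sqrt(238334030)/55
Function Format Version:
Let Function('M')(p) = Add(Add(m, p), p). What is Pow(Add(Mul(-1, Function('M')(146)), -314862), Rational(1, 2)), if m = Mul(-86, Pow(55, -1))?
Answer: Mul(Rational(2, 55), I, Pow(238334030, Rational(1, 2))) ≈ Mul(561.38, I)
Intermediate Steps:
m = Rational(-86, 55) (m = Mul(-86, Rational(1, 55)) = Rational(-86, 55) ≈ -1.5636)
Function('M')(p) = Add(Rational(-86, 55), Mul(2, p)) (Function('M')(p) = Add(Add(Rational(-86, 55), p), p) = Add(Rational(-86, 55), Mul(2, p)))
Pow(Add(Mul(-1, Function('M')(146)), -314862), Rational(1, 2)) = Pow(Add(Mul(-1, Add(Rational(-86, 55), Mul(2, 146))), -314862), Rational(1, 2)) = Pow(Add(Mul(-1, Add(Rational(-86, 55), 292)), -314862), Rational(1, 2)) = Pow(Add(Mul(-1, Rational(15974, 55)), -314862), Rational(1, 2)) = Pow(Add(Rational(-15974, 55), -314862), Rational(1, 2)) = Pow(Rational(-17333384, 55), Rational(1, 2)) = Mul(Rational(2, 55), I, Pow(238334030, Rational(1, 2)))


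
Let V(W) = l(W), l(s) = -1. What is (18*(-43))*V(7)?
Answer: 774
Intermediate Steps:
V(W) = -1
(18*(-43))*V(7) = (18*(-43))*(-1) = -774*(-1) = 774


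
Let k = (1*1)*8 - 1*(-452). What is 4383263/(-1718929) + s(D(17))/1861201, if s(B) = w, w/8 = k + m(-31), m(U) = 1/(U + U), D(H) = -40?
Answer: -252706049300149/99177443585599 ≈ -2.5480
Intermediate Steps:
k = 460 (k = 1*8 + 452 = 8 + 452 = 460)
m(U) = 1/(2*U)
w = 114076/31 (w = 8*(460 + (½)/(-31)) = 8*(460 + (½)*(-1/31)) = 8*(460 - 1/62) = 8*(28519/62) = 114076/31 ≈ 3679.9)
s(B) = 114076/31
4383263/(-1718929) + s(D(17))/1861201 = 4383263/(-1718929) + (114076/31)/1861201 = 4383263*(-1/1718929) + (114076/31)*(1/1861201) = -4383263/1718929 + 114076/57697231 = -252706049300149/99177443585599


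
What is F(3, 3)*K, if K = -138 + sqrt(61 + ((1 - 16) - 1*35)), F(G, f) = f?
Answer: -414 + 3*sqrt(11) ≈ -404.05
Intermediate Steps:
K = -138 + sqrt(11) (K = -138 + sqrt(61 + (-15 - 35)) = -138 + sqrt(61 - 50) = -138 + sqrt(11) ≈ -134.68)
F(3, 3)*K = 3*(-138 + sqrt(11)) = -414 + 3*sqrt(11)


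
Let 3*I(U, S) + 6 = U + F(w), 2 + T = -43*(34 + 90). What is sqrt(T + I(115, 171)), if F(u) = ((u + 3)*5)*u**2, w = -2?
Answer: I*sqrt(5291) ≈ 72.739*I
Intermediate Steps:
F(u) = u**2*(15 + 5*u) (F(u) = ((3 + u)*5)*u**2 = (15 + 5*u)*u**2 = u**2*(15 + 5*u))
T = -5334 (T = -2 - 43*(34 + 90) = -2 - 43*124 = -2 - 5332 = -5334)
I(U, S) = 14/3 + U/3 (I(U, S) = -2 + (U + 5*(-2)**2*(3 - 2))/3 = -2 + (U + 5*4*1)/3 = -2 + (U + 20)/3 = -2 + (20 + U)/3 = -2 + (20/3 + U/3) = 14/3 + U/3)
sqrt(T + I(115, 171)) = sqrt(-5334 + (14/3 + (1/3)*115)) = sqrt(-5334 + (14/3 + 115/3)) = sqrt(-5334 + 43) = sqrt(-5291) = I*sqrt(5291)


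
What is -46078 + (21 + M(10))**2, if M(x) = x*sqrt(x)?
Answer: -44637 + 420*sqrt(10) ≈ -43309.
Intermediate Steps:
M(x) = x**(3/2)
-46078 + (21 + M(10))**2 = -46078 + (21 + 10**(3/2))**2 = -46078 + (21 + 10*sqrt(10))**2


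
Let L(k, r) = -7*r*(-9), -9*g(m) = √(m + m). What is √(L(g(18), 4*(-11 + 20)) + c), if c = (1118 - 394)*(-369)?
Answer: 6*I*√7358 ≈ 514.67*I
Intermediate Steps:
g(m) = -√2*√m/9 (g(m) = -√(m + m)/9 = -√2*√m/9)
L(k, r) = 63*r
c = -267156 (c = 724*(-369) = -267156)
√(L(g(18), 4*(-11 + 20)) + c) = √(63*(4*(-11 + 20)) - 267156) = √(63*(4*9) - 267156) = √(63*36 - 267156) = √(2268 - 267156) = √(-264888) = 6*I*√7358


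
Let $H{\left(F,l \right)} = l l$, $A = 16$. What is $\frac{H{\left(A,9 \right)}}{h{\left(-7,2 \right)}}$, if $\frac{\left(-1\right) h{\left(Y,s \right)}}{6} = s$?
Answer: $- \frac{27}{4} \approx -6.75$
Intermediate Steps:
$H{\left(F,l \right)} = l^{2}$
$h{\left(Y,s \right)} = - 6 s$
$\frac{H{\left(A,9 \right)}}{h{\left(-7,2 \right)}} = \frac{9^{2}}{\left(-6\right) 2} = \frac{81}{-12} = 81 \left(- \frac{1}{12}\right) = - \frac{27}{4}$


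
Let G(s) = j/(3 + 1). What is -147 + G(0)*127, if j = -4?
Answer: -274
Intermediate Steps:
G(s) = -1 (G(s) = -4/(3 + 1) = -4/4 = (¼)*(-4) = -1)
-147 + G(0)*127 = -147 - 1*127 = -147 - 127 = -274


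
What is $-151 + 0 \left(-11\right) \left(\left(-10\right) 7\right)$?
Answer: $-151$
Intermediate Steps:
$-151 + 0 \left(-11\right) \left(\left(-10\right) 7\right) = -151 + 0 \left(-70\right) = -151 + 0 = -151$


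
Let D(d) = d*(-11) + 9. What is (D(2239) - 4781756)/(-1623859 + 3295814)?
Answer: -4806376/1671955 ≈ -2.8747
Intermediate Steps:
D(d) = 9 - 11*d (D(d) = -11*d + 9 = 9 - 11*d)
(D(2239) - 4781756)/(-1623859 + 3295814) = ((9 - 11*2239) - 4781756)/(-1623859 + 3295814) = ((9 - 24629) - 4781756)/1671955 = (-24620 - 4781756)*(1/1671955) = -4806376*1/1671955 = -4806376/1671955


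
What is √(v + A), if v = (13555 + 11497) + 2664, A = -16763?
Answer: 3*√1217 ≈ 104.66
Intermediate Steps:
v = 27716 (v = 25052 + 2664 = 27716)
√(v + A) = √(27716 - 16763) = √10953 = 3*√1217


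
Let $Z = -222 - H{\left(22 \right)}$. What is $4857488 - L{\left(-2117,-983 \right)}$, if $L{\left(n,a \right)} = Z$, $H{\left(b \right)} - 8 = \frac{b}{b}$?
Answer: $4857719$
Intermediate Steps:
$H{\left(b \right)} = 9$ ($H{\left(b \right)} = 8 + \frac{b}{b} = 8 + 1 = 9$)
$Z = -231$ ($Z = -222 - 9 = -231$)
$L{\left(n,a \right)} = -231$
$4857488 - L{\left(-2117,-983 \right)} = 4857488 - -231 = 4857488 + 231 = 4857719$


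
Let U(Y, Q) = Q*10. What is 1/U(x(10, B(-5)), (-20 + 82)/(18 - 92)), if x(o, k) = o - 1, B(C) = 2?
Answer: -37/310 ≈ -0.11935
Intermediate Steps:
x(o, k) = -1 + o
U(Y, Q) = 10*Q
1/U(x(10, B(-5)), (-20 + 82)/(18 - 92)) = 1/(10*((-20 + 82)/(18 - 92))) = 1/(10*(62/(-74))) = 1/(10*(62*(-1/74))) = 1/(10*(-31/37)) = 1/(-310/37) = -37/310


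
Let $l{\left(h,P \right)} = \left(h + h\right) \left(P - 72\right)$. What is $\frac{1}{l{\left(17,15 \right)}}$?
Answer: $- \frac{1}{1938} \approx -0.000516$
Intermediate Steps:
$l{\left(h,P \right)} = 2 h \left(-72 + P\right)$
$\frac{1}{l{\left(17,15 \right)}} = \frac{1}{2 \cdot 17 \left(-72 + 15\right)} = \frac{1}{2 \cdot 17 \left(-57\right)} = \frac{1}{-1938} = - \frac{1}{1938}$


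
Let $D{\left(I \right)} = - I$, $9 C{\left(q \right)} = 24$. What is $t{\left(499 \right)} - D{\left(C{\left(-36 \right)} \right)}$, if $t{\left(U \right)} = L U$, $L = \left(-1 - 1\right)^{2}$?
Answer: $\frac{5996}{3} \approx 1998.7$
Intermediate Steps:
$L = 4$ ($L = \left(-2\right)^{2} = 4$)
$C{\left(q \right)} = \frac{8}{3}$ ($C{\left(q \right)} = \frac{1}{9} \cdot 24 = \frac{8}{3}$)
$t{\left(U \right)} = 4 U$
$t{\left(499 \right)} - D{\left(C{\left(-36 \right)} \right)} = 4 \cdot 499 - \left(-1\right) \frac{8}{3} = 1996 - - \frac{8}{3} = 1996 + \frac{8}{3} = \frac{5996}{3}$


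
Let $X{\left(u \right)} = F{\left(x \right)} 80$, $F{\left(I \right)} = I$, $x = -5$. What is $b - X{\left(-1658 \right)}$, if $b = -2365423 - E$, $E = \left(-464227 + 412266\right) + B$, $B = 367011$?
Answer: $-2680073$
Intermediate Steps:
$E = 315050$ ($E = \left(-464227 + 412266\right) + 367011 = -51961 + 367011 = 315050$)
$b = -2680473$ ($b = -2365423 - 315050 = -2680473$)
$X{\left(u \right)} = -400$ ($X{\left(u \right)} = \left(-5\right) 80 = -400$)
$b - X{\left(-1658 \right)} = -2680473 - -400 = -2680473 + 400 = -2680073$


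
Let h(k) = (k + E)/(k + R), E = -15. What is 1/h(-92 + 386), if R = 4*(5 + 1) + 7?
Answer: 325/279 ≈ 1.1649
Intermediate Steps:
R = 31 (R = 4*6 + 7 = 24 + 7 = 31)
h(k) = (-15 + k)/(31 + k) (h(k) = (k - 15)/(k + 31) = (-15 + k)/(31 + k))
1/h(-92 + 386) = 1/((-15 + (-92 + 386))/(31 + (-92 + 386))) = 1/((-15 + 294)/(31 + 294)) = 1/(279/325) = 325/279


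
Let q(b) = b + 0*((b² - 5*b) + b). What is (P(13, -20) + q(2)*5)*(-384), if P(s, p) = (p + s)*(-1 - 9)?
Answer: -30720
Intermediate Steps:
P(s, p) = -10*p - 10*s (P(s, p) = (p + s)*(-10) = -10*p - 10*s)
q(b) = b (q(b) = b + 0*(b² - 4*b) = b + 0 = b)
(P(13, -20) + q(2)*5)*(-384) = ((-10*(-20) - 10*13) + 2*5)*(-384) = ((200 - 130) + 10)*(-384) = (70 + 10)*(-384) = 80*(-384) = -30720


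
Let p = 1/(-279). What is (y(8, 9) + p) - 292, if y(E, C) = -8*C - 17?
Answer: -106300/279 ≈ -381.00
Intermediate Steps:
y(E, C) = -17 - 8*C
p = -1/279 ≈ -0.0035842
(y(8, 9) + p) - 292 = ((-17 - 8*9) - 1/279) - 292 = ((-17 - 72) - 1/279) - 292 = (-89 - 1/279) - 292 = -24832/279 - 292 = -106300/279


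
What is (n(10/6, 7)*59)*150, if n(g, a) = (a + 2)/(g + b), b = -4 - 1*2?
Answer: -238950/13 ≈ -18381.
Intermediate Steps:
b = -6 (b = -4 - 2 = -6)
n(g, a) = (2 + a)/(-6 + g) (n(g, a) = (a + 2)/(g - 6) = (2 + a)/(-6 + g))
(n(10/6, 7)*59)*150 = (((2 + 7)/(-6 + 10/6))*59)*150 = ((9/(-6 + 10*(⅙)))*59)*150 = ((9/(-6 + 5/3))*59)*150 = ((9/(-13/3))*59)*150 = (-3/13*9*59)*150 = -27/13*59*150 = -1593/13*150 = -238950/13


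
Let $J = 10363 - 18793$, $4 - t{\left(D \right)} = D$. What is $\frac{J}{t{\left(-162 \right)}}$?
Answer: $- \frac{4215}{83} \approx -50.783$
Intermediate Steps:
$t{\left(D \right)} = 4 - D$
$J = -8430$ ($J = 10363 - 18793 = -8430$)
$\frac{J}{t{\left(-162 \right)}} = - \frac{8430}{4 - -162} = - \frac{8430}{4 + 162} = - \frac{8430}{166} = \left(-8430\right) \frac{1}{166} = - \frac{4215}{83}$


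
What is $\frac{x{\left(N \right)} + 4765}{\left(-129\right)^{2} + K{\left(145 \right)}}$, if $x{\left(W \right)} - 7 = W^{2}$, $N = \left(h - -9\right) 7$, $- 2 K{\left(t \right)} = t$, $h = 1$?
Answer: $\frac{1488}{2549} \approx 0.58376$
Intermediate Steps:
$K{\left(t \right)} = - \frac{t}{2}$
$N = 70$ ($N = \left(1 - -9\right) 7 = \left(1 + 9\right) 7 = 10 \cdot 7 = 70$)
$x{\left(W \right)} = 7 + W^{2}$
$\frac{x{\left(N \right)} + 4765}{\left(-129\right)^{2} + K{\left(145 \right)}} = \frac{\left(7 + 70^{2}\right) + 4765}{\left(-129\right)^{2} - \frac{145}{2}} = \frac{\left(7 + 4900\right) + 4765}{16641 - \frac{145}{2}} = \frac{4907 + 4765}{\frac{33137}{2}} = 9672 \cdot \frac{2}{33137} = \frac{1488}{2549}$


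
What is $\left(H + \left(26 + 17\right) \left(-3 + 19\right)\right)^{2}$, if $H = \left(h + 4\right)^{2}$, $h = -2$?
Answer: $478864$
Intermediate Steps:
$H = 4$ ($H = \left(-2 + 4\right)^{2} = 2^{2} = 4$)
$\left(H + \left(26 + 17\right) \left(-3 + 19\right)\right)^{2} = \left(4 + \left(26 + 17\right) \left(-3 + 19\right)\right)^{2} = \left(4 + 43 \cdot 16\right)^{2} = \left(4 + 688\right)^{2} = 692^{2} = 478864$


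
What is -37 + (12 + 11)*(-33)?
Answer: -796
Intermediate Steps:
-37 + (12 + 11)*(-33) = -37 + 23*(-33) = -37 - 759 = -796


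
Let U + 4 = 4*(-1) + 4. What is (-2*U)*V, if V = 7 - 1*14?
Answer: -56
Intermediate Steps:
V = -7 (V = 7 - 14 = -7)
U = -4 (U = -4 + (4*(-1) + 4) = -4 + (-4 + 4) = -4 + 0 = -4)
(-2*U)*V = -2*(-4)*(-7) = 8*(-7) = -56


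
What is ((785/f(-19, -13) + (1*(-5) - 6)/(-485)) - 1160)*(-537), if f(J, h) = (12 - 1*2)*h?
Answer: 7895757483/12610 ≈ 6.2615e+5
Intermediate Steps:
f(J, h) = 10*h (f(J, h) = (12 - 2)*h = 10*h)
((785/f(-19, -13) + (1*(-5) - 6)/(-485)) - 1160)*(-537) = ((785/((10*(-13))) + (1*(-5) - 6)/(-485)) - 1160)*(-537) = ((785/(-130) + (-5 - 6)*(-1/485)) - 1160)*(-537) = ((785*(-1/130) - 11*(-1/485)) - 1160)*(-537) = ((-157/26 + 11/485) - 1160)*(-537) = (-75859/12610 - 1160)*(-537) = -14703459/12610*(-537) = 7895757483/12610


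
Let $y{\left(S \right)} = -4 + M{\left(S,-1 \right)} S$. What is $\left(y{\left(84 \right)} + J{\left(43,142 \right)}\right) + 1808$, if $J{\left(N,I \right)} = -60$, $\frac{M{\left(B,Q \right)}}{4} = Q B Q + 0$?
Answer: $29968$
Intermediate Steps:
$M{\left(B,Q \right)} = 4 B Q^{2}$ ($M{\left(B,Q \right)} = 4 \left(Q B Q + 0\right) = 4 \left(B Q Q + 0\right) = 4 \left(B Q^{2} + 0\right) = 4 B Q^{2}$)
$y{\left(S \right)} = -4 + 4 S^{2}$ ($y{\left(S \right)} = -4 + 4 S \left(-1\right)^{2} S = -4 + 4 S 1 S = -4 + 4 S S = -4 + 4 S^{2}$)
$\left(y{\left(84 \right)} + J{\left(43,142 \right)}\right) + 1808 = \left(\left(-4 + 4 \cdot 84^{2}\right) - 60\right) + 1808 = \left(\left(-4 + 4 \cdot 7056\right) - 60\right) + 1808 = \left(\left(-4 + 28224\right) - 60\right) + 1808 = \left(28220 - 60\right) + 1808 = 28160 + 1808 = 29968$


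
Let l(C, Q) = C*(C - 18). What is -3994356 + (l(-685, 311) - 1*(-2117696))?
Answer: -1395105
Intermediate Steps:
l(C, Q) = C*(-18 + C)
-3994356 + (l(-685, 311) - 1*(-2117696)) = -3994356 + (-685*(-18 - 685) - 1*(-2117696)) = -3994356 + (-685*(-703) + 2117696) = -3994356 + (481555 + 2117696) = -3994356 + 2599251 = -1395105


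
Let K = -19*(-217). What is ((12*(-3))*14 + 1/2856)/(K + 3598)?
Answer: -1439423/22051176 ≈ -0.065277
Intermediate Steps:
K = 4123
((12*(-3))*14 + 1/2856)/(K + 3598) = ((12*(-3))*14 + 1/2856)/(4123 + 3598) = (-36*14 + 1/2856)/7721 = (-504 + 1/2856)*(1/7721) = -1439423/2856*1/7721 = -1439423/22051176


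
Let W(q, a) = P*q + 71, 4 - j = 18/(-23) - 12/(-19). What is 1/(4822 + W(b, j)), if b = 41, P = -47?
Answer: 1/2966 ≈ 0.00033715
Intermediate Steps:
j = 1814/437 (j = 4 - (18/(-23) - 12/(-19)) = 4 - (18*(-1/23) - 12*(-1/19)) = 4 - (-18/23 + 12/19) = 4 - 1*(-66/437) = 4 + 66/437 = 1814/437 ≈ 4.1510)
W(q, a) = 71 - 47*q (W(q, a) = -47*q + 71 = 71 - 47*q)
1/(4822 + W(b, j)) = 1/(4822 + (71 - 47*41)) = 1/(4822 + (71 - 1927)) = 1/(4822 - 1856) = 1/2966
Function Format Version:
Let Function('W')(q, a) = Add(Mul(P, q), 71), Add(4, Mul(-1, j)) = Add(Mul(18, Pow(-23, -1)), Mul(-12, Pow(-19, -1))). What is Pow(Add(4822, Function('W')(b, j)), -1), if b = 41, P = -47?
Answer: Rational(1, 2966) ≈ 0.00033715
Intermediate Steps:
j = Rational(1814, 437) (j = Add(4, Mul(-1, Add(Mul(18, Pow(-23, -1)), Mul(-12, Pow(-19, -1))))) = Add(4, Mul(-1, Add(Mul(18, Rational(-1, 23)), Mul(-12, Rational(-1, 19))))) = Add(4, Mul(-1, Add(Rational(-18, 23), Rational(12, 19)))) = Add(4, Mul(-1, Rational(-66, 437))) = Add(4, Rational(66, 437)) = Rational(1814, 437) ≈ 4.1510)
Function('W')(q, a) = Add(71, Mul(-47, q)) (Function('W')(q, a) = Add(Mul(-47, q), 71) = Add(71, Mul(-47, q)))
Pow(Add(4822, Function('W')(b, j)), -1) = Pow(Add(4822, Add(71, Mul(-47, 41))), -1) = Pow(Add(4822, Add(71, -1927)), -1) = Pow(Add(4822, -1856), -1) = Pow(2966, -1) = Rational(1, 2966)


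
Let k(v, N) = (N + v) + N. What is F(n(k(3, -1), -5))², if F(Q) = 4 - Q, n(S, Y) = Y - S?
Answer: 100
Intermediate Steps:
k(v, N) = v + 2*N
F(n(k(3, -1), -5))² = (4 - (-5 - (3 + 2*(-1))))² = (4 - (-5 - (3 - 2)))² = (4 - (-5 - 1*1))² = (4 - (-5 - 1))² = (4 - 1*(-6))² = (4 + 6)² = 10² = 100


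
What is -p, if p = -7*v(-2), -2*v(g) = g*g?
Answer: -14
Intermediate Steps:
v(g) = -g**2/2 (v(g) = -g*g/2 = -g**2/2)
p = 14 (p = -(-7)*(-2)**2/2 = -(-7)*4/2 = -7*(-2) = 14)
-p = -1*14 = -14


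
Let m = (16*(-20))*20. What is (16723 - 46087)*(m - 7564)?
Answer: 410038896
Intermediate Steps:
m = -6400 (m = -320*20 = -6400)
(16723 - 46087)*(m - 7564) = (16723 - 46087)*(-6400 - 7564) = -29364*(-13964) = 410038896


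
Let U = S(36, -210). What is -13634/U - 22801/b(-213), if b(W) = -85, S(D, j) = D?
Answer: -169027/1530 ≈ -110.48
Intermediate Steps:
U = 36
-13634/U - 22801/b(-213) = -13634/36 - 22801/(-85) = -13634*1/36 - 22801*(-1/85) = -6817/18 + 22801/85 = -169027/1530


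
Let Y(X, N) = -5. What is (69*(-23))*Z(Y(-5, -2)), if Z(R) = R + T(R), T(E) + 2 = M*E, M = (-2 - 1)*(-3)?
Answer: 82524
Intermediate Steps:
M = 9 (M = -3*(-3) = 9)
T(E) = -2 + 9*E
Z(R) = -2 + 10*R (Z(R) = R + (-2 + 9*R) = -2 + 10*R)
(69*(-23))*Z(Y(-5, -2)) = (69*(-23))*(-2 + 10*(-5)) = -1587*(-2 - 50) = -1587*(-52) = 82524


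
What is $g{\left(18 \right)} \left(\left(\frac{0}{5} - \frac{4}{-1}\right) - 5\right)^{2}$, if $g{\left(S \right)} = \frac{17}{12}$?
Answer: $\frac{17}{12} \approx 1.4167$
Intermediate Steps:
$g{\left(S \right)} = \frac{17}{12}$ ($g{\left(S \right)} = 17 \cdot \frac{1}{12} = \frac{17}{12}$)
$g{\left(18 \right)} \left(\left(\frac{0}{5} - \frac{4}{-1}\right) - 5\right)^{2} = \frac{17 \left(\left(\frac{0}{5} - \frac{4}{-1}\right) - 5\right)^{2}}{12} = \frac{17 \left(\left(0 \cdot \frac{1}{5} - -4\right) - 5\right)^{2}}{12} = \frac{17 \left(\left(0 + 4\right) - 5\right)^{2}}{12} = \frac{17 \left(4 - 5\right)^{2}}{12} = \frac{17 \left(-1\right)^{2}}{12} = \frac{17}{12} \cdot 1 = \frac{17}{12}$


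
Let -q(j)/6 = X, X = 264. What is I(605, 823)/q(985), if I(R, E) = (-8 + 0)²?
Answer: -4/99 ≈ -0.040404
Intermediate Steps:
I(R, E) = 64 (I(R, E) = (-8)² = 64)
q(j) = -1584 (q(j) = -6*264 = -1584)
I(605, 823)/q(985) = 64/(-1584) = 64*(-1/1584) = -4/99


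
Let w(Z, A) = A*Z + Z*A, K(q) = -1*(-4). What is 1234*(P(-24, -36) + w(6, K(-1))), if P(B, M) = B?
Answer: 29616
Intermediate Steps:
K(q) = 4
w(Z, A) = 2*A*Z (w(Z, A) = A*Z + A*Z = 2*A*Z)
1234*(P(-24, -36) + w(6, K(-1))) = 1234*(-24 + 2*4*6) = 1234*(-24 + 48) = 1234*24 = 29616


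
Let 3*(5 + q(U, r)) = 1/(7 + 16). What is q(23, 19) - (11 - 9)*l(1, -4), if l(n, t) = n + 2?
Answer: -758/69 ≈ -10.986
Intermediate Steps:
l(n, t) = 2 + n
q(U, r) = -344/69 (q(U, r) = -5 + 1/(3*(7 + 16)) = -5 + (⅓)/23 = -5 + (⅓)*(1/23) = -5 + 1/69 = -344/69)
q(23, 19) - (11 - 9)*l(1, -4) = -344/69 - (11 - 9)*(2 + 1) = -344/69 - 2*3 = -344/69 - 1*6 = -344/69 - 6 = -758/69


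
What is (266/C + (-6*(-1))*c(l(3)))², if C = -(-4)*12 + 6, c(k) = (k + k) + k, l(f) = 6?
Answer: 9296401/729 ≈ 12752.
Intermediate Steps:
c(k) = 3*k (c(k) = 2*k + k = 3*k)
C = 54 (C = -4*(-12) + 6 = 48 + 6 = 54)
(266/C + (-6*(-1))*c(l(3)))² = (266/54 + (-6*(-1))*(3*6))² = (266*(1/54) + 6*18)² = (133/27 + 108)² = (3049/27)² = 9296401/729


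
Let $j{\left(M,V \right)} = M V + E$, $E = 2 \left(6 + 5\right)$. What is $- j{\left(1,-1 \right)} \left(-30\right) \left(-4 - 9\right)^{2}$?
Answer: $106470$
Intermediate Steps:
$E = 22$ ($E = 2 \cdot 11 = 22$)
$j{\left(M,V \right)} = 22 + M V$ ($j{\left(M,V \right)} = M V + 22 = 22 + M V$)
$- j{\left(1,-1 \right)} \left(-30\right) \left(-4 - 9\right)^{2} = - \left(22 + 1 \left(-1\right)\right) \left(-30\right) \left(-4 - 9\right)^{2} = - \left(22 - 1\right) \left(-30\right) \left(-4 - 9\right)^{2} = - 21 \left(-30\right) \left(-13\right)^{2} = - \left(-630\right) 169 = \left(-1\right) \left(-106470\right) = 106470$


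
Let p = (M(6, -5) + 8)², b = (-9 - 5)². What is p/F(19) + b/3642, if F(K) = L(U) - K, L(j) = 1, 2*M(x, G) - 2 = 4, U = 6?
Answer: -72859/10926 ≈ -6.6684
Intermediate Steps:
b = 196 (b = (-14)² = 196)
M(x, G) = 3 (M(x, G) = 1 + (½)*4 = 1 + 2 = 3)
F(K) = 1 - K
p = 121 (p = (3 + 8)² = 11² = 121)
p/F(19) + b/3642 = 121/(1 - 1*19) + 196/3642 = 121/(1 - 19) + 196*(1/3642) = 121/(-18) + 98/1821 = 121*(-1/18) + 98/1821 = -121/18 + 98/1821 = -72859/10926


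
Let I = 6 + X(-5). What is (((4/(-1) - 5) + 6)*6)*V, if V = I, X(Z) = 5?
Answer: -198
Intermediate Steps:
I = 11 (I = 6 + 5 = 11)
V = 11
(((4/(-1) - 5) + 6)*6)*V = (((4/(-1) - 5) + 6)*6)*11 = (((4*(-1) - 5) + 6)*6)*11 = (((-4 - 5) + 6)*6)*11 = ((-9 + 6)*6)*11 = -3*6*11 = -18*11 = -198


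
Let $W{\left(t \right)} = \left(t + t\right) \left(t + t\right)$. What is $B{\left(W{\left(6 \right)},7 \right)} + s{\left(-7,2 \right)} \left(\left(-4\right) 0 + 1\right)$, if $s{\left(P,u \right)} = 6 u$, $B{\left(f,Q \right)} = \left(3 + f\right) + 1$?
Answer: $160$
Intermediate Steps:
$W{\left(t \right)} = 4 t^{2}$ ($W{\left(t \right)} = 2 t 2 t = 4 t^{2}$)
$B{\left(f,Q \right)} = 4 + f$
$B{\left(W{\left(6 \right)},7 \right)} + s{\left(-7,2 \right)} \left(\left(-4\right) 0 + 1\right) = \left(4 + 4 \cdot 6^{2}\right) + 6 \cdot 2 \left(\left(-4\right) 0 + 1\right) = \left(4 + 4 \cdot 36\right) + 12 \left(0 + 1\right) = \left(4 + 144\right) + 12 \cdot 1 = 148 + 12 = 160$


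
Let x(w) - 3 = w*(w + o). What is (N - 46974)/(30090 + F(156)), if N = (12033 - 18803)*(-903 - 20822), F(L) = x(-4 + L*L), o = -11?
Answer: 21004468/84544095 ≈ 0.24844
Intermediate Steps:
x(w) = 3 + w*(-11 + w) (x(w) = 3 + w*(w - 11) = 3 + w*(-11 + w))
F(L) = 47 + (-4 + L**2)**2 - 11*L**2 (F(L) = 3 + (-4 + L*L)**2 - 11*(-4 + L*L) = 3 + (-4 + L**2)**2 - 11*(-4 + L**2) = 3 + (-4 + L**2)**2 + (44 - 11*L**2) = 47 + (-4 + L**2)**2 - 11*L**2)
N = 147078250 (N = -6770*(-21725) = 147078250)
(N - 46974)/(30090 + F(156)) = (147078250 - 46974)/(30090 + (63 + 156**4 - 19*156**2)) = 147031276/(30090 + (63 + 592240896 - 19*24336)) = 147031276/(30090 + (63 + 592240896 - 462384)) = 147031276/(30090 + 591778575) = 147031276/591808665 = 147031276*(1/591808665) = 21004468/84544095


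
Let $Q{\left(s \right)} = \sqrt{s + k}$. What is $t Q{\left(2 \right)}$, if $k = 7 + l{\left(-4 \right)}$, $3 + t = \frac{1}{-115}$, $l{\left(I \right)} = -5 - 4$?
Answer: $0$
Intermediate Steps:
$l{\left(I \right)} = -9$
$t = - \frac{346}{115}$ ($t = -3 + \frac{1}{-115} = -3 - \frac{1}{115} = - \frac{346}{115} \approx -3.0087$)
$k = -2$ ($k = 7 - 9 = -2$)
$Q{\left(s \right)} = \sqrt{-2 + s}$ ($Q{\left(s \right)} = \sqrt{s - 2} = \sqrt{-2 + s}$)
$t Q{\left(2 \right)} = - \frac{346 \sqrt{-2 + 2}}{115} = - \frac{346 \sqrt{0}}{115} = \left(- \frac{346}{115}\right) 0 = 0$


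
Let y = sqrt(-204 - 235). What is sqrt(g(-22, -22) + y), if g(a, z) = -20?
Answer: sqrt(-20 + I*sqrt(439)) ≈ 2.1172 + 4.948*I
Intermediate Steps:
y = I*sqrt(439) (y = sqrt(-439) = I*sqrt(439) ≈ 20.952*I)
sqrt(g(-22, -22) + y) = sqrt(-20 + I*sqrt(439))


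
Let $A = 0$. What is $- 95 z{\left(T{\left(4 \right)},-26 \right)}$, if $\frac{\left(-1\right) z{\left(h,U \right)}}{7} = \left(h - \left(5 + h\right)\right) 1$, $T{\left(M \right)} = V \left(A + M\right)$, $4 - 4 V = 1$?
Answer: $-3325$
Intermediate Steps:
$V = \frac{3}{4}$ ($V = 1 - \frac{1}{4} = \frac{3}{4} \approx 0.75$)
$T{\left(M \right)} = \frac{3 M}{4}$ ($T{\left(M \right)} = \frac{3 \left(0 + M\right)}{4} = \frac{3 M}{4}$)
$z{\left(h,U \right)} = 35$ ($z{\left(h,U \right)} = - 7 \left(h - \left(5 + h\right)\right) 1 = - 7 \left(\left(-5\right) 1\right) = \left(-7\right) \left(-5\right) = 35$)
$- 95 z{\left(T{\left(4 \right)},-26 \right)} = \left(-95\right) 35 = -3325$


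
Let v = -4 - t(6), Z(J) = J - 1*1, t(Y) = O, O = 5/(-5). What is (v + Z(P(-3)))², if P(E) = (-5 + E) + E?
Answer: 225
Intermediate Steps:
O = -1 (O = 5*(-⅕) = -1)
t(Y) = -1
P(E) = -5 + 2*E
Z(J) = -1 + J (Z(J) = J - 1 = -1 + J)
v = -3 (v = -4 - 1*(-1) = -4 + 1 = -3)
(v + Z(P(-3)))² = (-3 + (-1 + (-5 + 2*(-3))))² = (-3 + (-1 + (-5 - 6)))² = (-3 + (-1 - 11))² = (-3 - 12)² = (-15)² = 225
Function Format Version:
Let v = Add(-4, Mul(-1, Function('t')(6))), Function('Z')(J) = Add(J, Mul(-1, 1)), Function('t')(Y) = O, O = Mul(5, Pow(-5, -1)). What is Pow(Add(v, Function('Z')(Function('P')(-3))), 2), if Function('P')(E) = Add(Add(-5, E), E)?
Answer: 225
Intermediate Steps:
O = -1 (O = Mul(5, Rational(-1, 5)) = -1)
Function('t')(Y) = -1
Function('P')(E) = Add(-5, Mul(2, E))
Function('Z')(J) = Add(-1, J) (Function('Z')(J) = Add(J, -1) = Add(-1, J))
v = -3 (v = Add(-4, Mul(-1, -1)) = Add(-4, 1) = -3)
Pow(Add(v, Function('Z')(Function('P')(-3))), 2) = Pow(Add(-3, Add(-1, Add(-5, Mul(2, -3)))), 2) = Pow(Add(-3, Add(-1, Add(-5, -6))), 2) = Pow(Add(-3, Add(-1, -11)), 2) = Pow(Add(-3, -12), 2) = Pow(-15, 2) = 225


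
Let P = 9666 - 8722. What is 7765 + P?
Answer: 8709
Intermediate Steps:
P = 944
7765 + P = 7765 + 944 = 8709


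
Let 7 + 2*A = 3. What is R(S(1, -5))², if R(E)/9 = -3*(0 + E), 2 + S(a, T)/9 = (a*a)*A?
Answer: 944784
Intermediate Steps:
A = -2 (A = -7/2 + (½)*3 = -7/2 + 3/2 = -2)
S(a, T) = -18 - 18*a² (S(a, T) = -18 + 9*((a*a)*(-2)) = -18 + 9*(a²*(-2)) = -18 + 9*(-2*a²) = -18 - 18*a²)
R(E) = -27*E (R(E) = 9*(-3*(0 + E)) = 9*(-3*E) = -27*E)
R(S(1, -5))² = (-27*(-18 - 18*1²))² = (-27*(-18 - 18*1))² = (-27*(-18 - 18))² = (-27*(-36))² = 972² = 944784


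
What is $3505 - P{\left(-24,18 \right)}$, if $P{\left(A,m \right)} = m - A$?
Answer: $3463$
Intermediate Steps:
$3505 - P{\left(-24,18 \right)} = 3505 - \left(18 - -24\right) = 3505 - \left(18 + 24\right) = 3505 - 42 = 3463$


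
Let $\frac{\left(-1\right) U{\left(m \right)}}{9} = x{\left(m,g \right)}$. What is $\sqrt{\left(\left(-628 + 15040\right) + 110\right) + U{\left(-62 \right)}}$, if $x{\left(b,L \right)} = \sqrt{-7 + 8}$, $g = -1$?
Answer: $\sqrt{14513} \approx 120.47$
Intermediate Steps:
$x{\left(b,L \right)} = 1$ ($x{\left(b,L \right)} = \sqrt{1} = 1$)
$U{\left(m \right)} = -9$ ($U{\left(m \right)} = \left(-9\right) 1 = -9$)
$\sqrt{\left(\left(-628 + 15040\right) + 110\right) + U{\left(-62 \right)}} = \sqrt{\left(\left(-628 + 15040\right) + 110\right) - 9} = \sqrt{\left(14412 + 110\right) - 9} = \sqrt{14522 - 9} = \sqrt{14513}$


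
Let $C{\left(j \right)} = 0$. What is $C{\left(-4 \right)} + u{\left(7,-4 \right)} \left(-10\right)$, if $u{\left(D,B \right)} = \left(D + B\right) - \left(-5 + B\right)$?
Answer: $-120$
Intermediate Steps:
$u{\left(D,B \right)} = 5 + D$ ($u{\left(D,B \right)} = \left(B + D\right) - \left(-5 + B\right) = 5 + D$)
$C{\left(-4 \right)} + u{\left(7,-4 \right)} \left(-10\right) = 0 + \left(5 + 7\right) \left(-10\right) = 0 + 12 \left(-10\right) = 0 - 120 = -120$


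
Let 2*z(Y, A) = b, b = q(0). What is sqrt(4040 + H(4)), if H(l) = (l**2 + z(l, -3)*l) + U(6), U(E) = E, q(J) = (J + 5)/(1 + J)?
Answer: 2*sqrt(1018) ≈ 63.812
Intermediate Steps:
q(J) = (5 + J)/(1 + J)
b = 5 (b = (5 + 0)/(1 + 0) = 5/1 = 1*5 = 5)
z(Y, A) = 5/2 (z(Y, A) = (1/2)*5 = 5/2)
H(l) = 6 + l**2 + 5*l/2 (H(l) = (l**2 + 5*l/2) + 6 = 6 + l**2 + 5*l/2)
sqrt(4040 + H(4)) = sqrt(4040 + (6 + 4**2 + (5/2)*4)) = sqrt(4040 + (6 + 16 + 10)) = sqrt(4040 + 32) = sqrt(4072) = 2*sqrt(1018)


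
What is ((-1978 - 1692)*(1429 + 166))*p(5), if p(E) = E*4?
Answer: -117073000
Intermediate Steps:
p(E) = 4*E
((-1978 - 1692)*(1429 + 166))*p(5) = ((-1978 - 1692)*(1429 + 166))*(4*5) = -3670*1595*20 = -5853650*20 = -117073000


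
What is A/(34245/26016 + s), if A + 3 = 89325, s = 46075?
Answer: 774600384/399573815 ≈ 1.9386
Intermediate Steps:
A = 89322 (A = -3 + 89325 = 89322)
A/(34245/26016 + s) = 89322/(34245/26016 + 46075) = 89322/(34245*(1/26016) + 46075) = 89322/(11415/8672 + 46075) = 89322/(399573815/8672) = 89322*(8672/399573815) = 774600384/399573815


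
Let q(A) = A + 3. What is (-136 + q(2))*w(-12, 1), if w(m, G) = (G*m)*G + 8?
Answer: 524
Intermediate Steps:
w(m, G) = 8 + m*G**2 (w(m, G) = m*G**2 + 8 = 8 + m*G**2)
q(A) = 3 + A
(-136 + q(2))*w(-12, 1) = (-136 + (3 + 2))*(8 - 12*1**2) = (-136 + 5)*(8 - 12*1) = -131*(8 - 12) = -131*(-4) = 524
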